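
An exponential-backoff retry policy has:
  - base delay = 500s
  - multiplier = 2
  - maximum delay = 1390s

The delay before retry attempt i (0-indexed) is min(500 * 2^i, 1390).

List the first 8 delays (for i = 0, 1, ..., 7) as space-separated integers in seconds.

Answer: 500 1000 1390 1390 1390 1390 1390 1390

Derivation:
Computing each delay:
  i=0: min(500*2^0, 1390) = 500
  i=1: min(500*2^1, 1390) = 1000
  i=2: min(500*2^2, 1390) = 1390
  i=3: min(500*2^3, 1390) = 1390
  i=4: min(500*2^4, 1390) = 1390
  i=5: min(500*2^5, 1390) = 1390
  i=6: min(500*2^6, 1390) = 1390
  i=7: min(500*2^7, 1390) = 1390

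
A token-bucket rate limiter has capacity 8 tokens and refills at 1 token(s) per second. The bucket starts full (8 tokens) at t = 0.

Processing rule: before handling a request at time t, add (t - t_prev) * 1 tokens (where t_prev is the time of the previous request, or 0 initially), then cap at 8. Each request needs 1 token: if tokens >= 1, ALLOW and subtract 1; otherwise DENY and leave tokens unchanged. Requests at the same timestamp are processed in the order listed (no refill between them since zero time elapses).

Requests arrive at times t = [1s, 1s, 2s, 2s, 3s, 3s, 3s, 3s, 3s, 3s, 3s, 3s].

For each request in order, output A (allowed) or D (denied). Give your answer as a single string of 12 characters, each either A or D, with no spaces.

Simulating step by step:
  req#1 t=1s: ALLOW
  req#2 t=1s: ALLOW
  req#3 t=2s: ALLOW
  req#4 t=2s: ALLOW
  req#5 t=3s: ALLOW
  req#6 t=3s: ALLOW
  req#7 t=3s: ALLOW
  req#8 t=3s: ALLOW
  req#9 t=3s: ALLOW
  req#10 t=3s: ALLOW
  req#11 t=3s: DENY
  req#12 t=3s: DENY

Answer: AAAAAAAAAADD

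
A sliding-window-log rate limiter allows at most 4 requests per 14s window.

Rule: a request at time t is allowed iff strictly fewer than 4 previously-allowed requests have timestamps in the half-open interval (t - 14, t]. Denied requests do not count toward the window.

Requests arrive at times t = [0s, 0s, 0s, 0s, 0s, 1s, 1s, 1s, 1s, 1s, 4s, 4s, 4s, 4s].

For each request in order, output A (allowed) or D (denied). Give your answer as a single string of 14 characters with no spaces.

Answer: AAAADDDDDDDDDD

Derivation:
Tracking allowed requests in the window:
  req#1 t=0s: ALLOW
  req#2 t=0s: ALLOW
  req#3 t=0s: ALLOW
  req#4 t=0s: ALLOW
  req#5 t=0s: DENY
  req#6 t=1s: DENY
  req#7 t=1s: DENY
  req#8 t=1s: DENY
  req#9 t=1s: DENY
  req#10 t=1s: DENY
  req#11 t=4s: DENY
  req#12 t=4s: DENY
  req#13 t=4s: DENY
  req#14 t=4s: DENY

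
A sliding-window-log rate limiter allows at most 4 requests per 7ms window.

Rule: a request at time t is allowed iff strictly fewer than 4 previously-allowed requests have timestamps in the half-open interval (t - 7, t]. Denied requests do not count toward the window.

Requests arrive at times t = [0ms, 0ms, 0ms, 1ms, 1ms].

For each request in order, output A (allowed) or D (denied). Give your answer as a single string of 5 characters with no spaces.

Tracking allowed requests in the window:
  req#1 t=0ms: ALLOW
  req#2 t=0ms: ALLOW
  req#3 t=0ms: ALLOW
  req#4 t=1ms: ALLOW
  req#5 t=1ms: DENY

Answer: AAAAD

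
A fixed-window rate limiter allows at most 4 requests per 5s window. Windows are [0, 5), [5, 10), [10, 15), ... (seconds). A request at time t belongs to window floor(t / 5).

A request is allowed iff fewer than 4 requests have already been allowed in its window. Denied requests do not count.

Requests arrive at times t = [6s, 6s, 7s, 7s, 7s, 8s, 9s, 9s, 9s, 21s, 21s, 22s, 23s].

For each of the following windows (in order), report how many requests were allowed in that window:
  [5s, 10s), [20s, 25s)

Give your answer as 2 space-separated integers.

Processing requests:
  req#1 t=6s (window 1): ALLOW
  req#2 t=6s (window 1): ALLOW
  req#3 t=7s (window 1): ALLOW
  req#4 t=7s (window 1): ALLOW
  req#5 t=7s (window 1): DENY
  req#6 t=8s (window 1): DENY
  req#7 t=9s (window 1): DENY
  req#8 t=9s (window 1): DENY
  req#9 t=9s (window 1): DENY
  req#10 t=21s (window 4): ALLOW
  req#11 t=21s (window 4): ALLOW
  req#12 t=22s (window 4): ALLOW
  req#13 t=23s (window 4): ALLOW

Allowed counts by window: 4 4

Answer: 4 4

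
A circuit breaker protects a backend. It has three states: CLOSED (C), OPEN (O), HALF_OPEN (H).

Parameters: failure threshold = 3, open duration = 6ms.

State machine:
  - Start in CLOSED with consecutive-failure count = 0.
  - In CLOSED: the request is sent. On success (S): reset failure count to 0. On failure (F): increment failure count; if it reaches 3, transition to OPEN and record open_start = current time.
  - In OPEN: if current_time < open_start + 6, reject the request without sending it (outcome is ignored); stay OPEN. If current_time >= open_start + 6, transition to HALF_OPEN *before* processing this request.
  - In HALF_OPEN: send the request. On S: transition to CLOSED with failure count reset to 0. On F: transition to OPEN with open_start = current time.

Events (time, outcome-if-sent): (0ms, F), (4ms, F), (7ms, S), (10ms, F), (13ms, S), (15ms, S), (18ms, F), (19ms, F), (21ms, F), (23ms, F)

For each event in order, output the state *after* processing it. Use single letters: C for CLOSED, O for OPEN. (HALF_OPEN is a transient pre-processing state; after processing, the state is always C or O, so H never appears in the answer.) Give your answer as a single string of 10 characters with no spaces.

State after each event:
  event#1 t=0ms outcome=F: state=CLOSED
  event#2 t=4ms outcome=F: state=CLOSED
  event#3 t=7ms outcome=S: state=CLOSED
  event#4 t=10ms outcome=F: state=CLOSED
  event#5 t=13ms outcome=S: state=CLOSED
  event#6 t=15ms outcome=S: state=CLOSED
  event#7 t=18ms outcome=F: state=CLOSED
  event#8 t=19ms outcome=F: state=CLOSED
  event#9 t=21ms outcome=F: state=OPEN
  event#10 t=23ms outcome=F: state=OPEN

Answer: CCCCCCCCOO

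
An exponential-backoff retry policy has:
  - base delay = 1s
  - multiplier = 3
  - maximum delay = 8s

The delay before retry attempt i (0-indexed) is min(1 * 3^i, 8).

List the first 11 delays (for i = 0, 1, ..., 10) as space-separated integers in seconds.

Computing each delay:
  i=0: min(1*3^0, 8) = 1
  i=1: min(1*3^1, 8) = 3
  i=2: min(1*3^2, 8) = 8
  i=3: min(1*3^3, 8) = 8
  i=4: min(1*3^4, 8) = 8
  i=5: min(1*3^5, 8) = 8
  i=6: min(1*3^6, 8) = 8
  i=7: min(1*3^7, 8) = 8
  i=8: min(1*3^8, 8) = 8
  i=9: min(1*3^9, 8) = 8
  i=10: min(1*3^10, 8) = 8

Answer: 1 3 8 8 8 8 8 8 8 8 8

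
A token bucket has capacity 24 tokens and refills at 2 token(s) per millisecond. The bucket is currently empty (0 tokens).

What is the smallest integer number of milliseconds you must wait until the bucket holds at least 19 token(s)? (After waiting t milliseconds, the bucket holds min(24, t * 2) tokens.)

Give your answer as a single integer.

Answer: 10

Derivation:
Need t * 2 >= 19, so t >= 19/2.
Smallest integer t = ceil(19/2) = 10.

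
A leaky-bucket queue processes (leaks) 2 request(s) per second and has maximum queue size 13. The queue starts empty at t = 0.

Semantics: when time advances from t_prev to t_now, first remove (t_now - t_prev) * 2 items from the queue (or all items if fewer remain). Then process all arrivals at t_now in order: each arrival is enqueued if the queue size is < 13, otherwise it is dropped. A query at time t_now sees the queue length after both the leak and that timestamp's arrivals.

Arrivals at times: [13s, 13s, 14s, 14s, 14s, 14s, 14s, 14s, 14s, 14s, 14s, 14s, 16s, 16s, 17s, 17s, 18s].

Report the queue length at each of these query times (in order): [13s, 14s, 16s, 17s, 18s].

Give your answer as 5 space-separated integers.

Queue lengths at query times:
  query t=13s: backlog = 2
  query t=14s: backlog = 10
  query t=16s: backlog = 8
  query t=17s: backlog = 8
  query t=18s: backlog = 7

Answer: 2 10 8 8 7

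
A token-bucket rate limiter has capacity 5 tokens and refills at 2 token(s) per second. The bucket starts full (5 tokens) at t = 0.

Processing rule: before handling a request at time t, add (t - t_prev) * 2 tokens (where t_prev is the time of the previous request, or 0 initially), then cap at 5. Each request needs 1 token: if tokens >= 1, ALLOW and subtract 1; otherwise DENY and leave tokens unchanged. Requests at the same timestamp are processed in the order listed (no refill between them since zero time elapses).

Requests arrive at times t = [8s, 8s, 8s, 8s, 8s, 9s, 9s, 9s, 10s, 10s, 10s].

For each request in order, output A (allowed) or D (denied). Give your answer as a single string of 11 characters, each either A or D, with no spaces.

Answer: AAAAAAADAAD

Derivation:
Simulating step by step:
  req#1 t=8s: ALLOW
  req#2 t=8s: ALLOW
  req#3 t=8s: ALLOW
  req#4 t=8s: ALLOW
  req#5 t=8s: ALLOW
  req#6 t=9s: ALLOW
  req#7 t=9s: ALLOW
  req#8 t=9s: DENY
  req#9 t=10s: ALLOW
  req#10 t=10s: ALLOW
  req#11 t=10s: DENY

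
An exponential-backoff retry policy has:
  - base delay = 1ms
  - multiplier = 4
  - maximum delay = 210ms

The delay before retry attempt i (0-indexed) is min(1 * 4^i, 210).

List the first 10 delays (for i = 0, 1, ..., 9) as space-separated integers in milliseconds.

Answer: 1 4 16 64 210 210 210 210 210 210

Derivation:
Computing each delay:
  i=0: min(1*4^0, 210) = 1
  i=1: min(1*4^1, 210) = 4
  i=2: min(1*4^2, 210) = 16
  i=3: min(1*4^3, 210) = 64
  i=4: min(1*4^4, 210) = 210
  i=5: min(1*4^5, 210) = 210
  i=6: min(1*4^6, 210) = 210
  i=7: min(1*4^7, 210) = 210
  i=8: min(1*4^8, 210) = 210
  i=9: min(1*4^9, 210) = 210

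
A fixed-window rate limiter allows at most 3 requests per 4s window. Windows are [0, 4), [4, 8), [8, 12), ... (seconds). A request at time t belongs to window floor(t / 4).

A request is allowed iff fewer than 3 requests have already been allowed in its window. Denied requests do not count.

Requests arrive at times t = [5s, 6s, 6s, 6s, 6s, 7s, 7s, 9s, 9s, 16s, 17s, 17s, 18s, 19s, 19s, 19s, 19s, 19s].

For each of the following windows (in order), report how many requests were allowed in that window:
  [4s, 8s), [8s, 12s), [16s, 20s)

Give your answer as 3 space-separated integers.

Processing requests:
  req#1 t=5s (window 1): ALLOW
  req#2 t=6s (window 1): ALLOW
  req#3 t=6s (window 1): ALLOW
  req#4 t=6s (window 1): DENY
  req#5 t=6s (window 1): DENY
  req#6 t=7s (window 1): DENY
  req#7 t=7s (window 1): DENY
  req#8 t=9s (window 2): ALLOW
  req#9 t=9s (window 2): ALLOW
  req#10 t=16s (window 4): ALLOW
  req#11 t=17s (window 4): ALLOW
  req#12 t=17s (window 4): ALLOW
  req#13 t=18s (window 4): DENY
  req#14 t=19s (window 4): DENY
  req#15 t=19s (window 4): DENY
  req#16 t=19s (window 4): DENY
  req#17 t=19s (window 4): DENY
  req#18 t=19s (window 4): DENY

Allowed counts by window: 3 2 3

Answer: 3 2 3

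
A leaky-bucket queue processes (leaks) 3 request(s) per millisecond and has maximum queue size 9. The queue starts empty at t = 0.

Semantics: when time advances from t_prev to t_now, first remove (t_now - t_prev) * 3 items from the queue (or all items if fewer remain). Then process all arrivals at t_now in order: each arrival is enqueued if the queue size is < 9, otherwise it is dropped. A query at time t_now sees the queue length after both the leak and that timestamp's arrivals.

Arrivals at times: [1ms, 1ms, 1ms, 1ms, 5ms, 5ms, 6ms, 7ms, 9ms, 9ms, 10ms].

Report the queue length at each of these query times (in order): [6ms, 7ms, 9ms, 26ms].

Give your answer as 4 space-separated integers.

Queue lengths at query times:
  query t=6ms: backlog = 1
  query t=7ms: backlog = 1
  query t=9ms: backlog = 2
  query t=26ms: backlog = 0

Answer: 1 1 2 0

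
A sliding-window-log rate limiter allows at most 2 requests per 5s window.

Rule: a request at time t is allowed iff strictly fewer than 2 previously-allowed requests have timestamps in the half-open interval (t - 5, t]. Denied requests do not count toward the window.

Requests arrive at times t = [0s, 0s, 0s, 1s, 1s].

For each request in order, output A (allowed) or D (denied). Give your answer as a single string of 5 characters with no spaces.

Tracking allowed requests in the window:
  req#1 t=0s: ALLOW
  req#2 t=0s: ALLOW
  req#3 t=0s: DENY
  req#4 t=1s: DENY
  req#5 t=1s: DENY

Answer: AADDD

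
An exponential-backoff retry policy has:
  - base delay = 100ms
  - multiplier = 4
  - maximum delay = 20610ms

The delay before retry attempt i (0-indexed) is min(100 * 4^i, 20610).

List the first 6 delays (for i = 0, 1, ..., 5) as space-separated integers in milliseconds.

Computing each delay:
  i=0: min(100*4^0, 20610) = 100
  i=1: min(100*4^1, 20610) = 400
  i=2: min(100*4^2, 20610) = 1600
  i=3: min(100*4^3, 20610) = 6400
  i=4: min(100*4^4, 20610) = 20610
  i=5: min(100*4^5, 20610) = 20610

Answer: 100 400 1600 6400 20610 20610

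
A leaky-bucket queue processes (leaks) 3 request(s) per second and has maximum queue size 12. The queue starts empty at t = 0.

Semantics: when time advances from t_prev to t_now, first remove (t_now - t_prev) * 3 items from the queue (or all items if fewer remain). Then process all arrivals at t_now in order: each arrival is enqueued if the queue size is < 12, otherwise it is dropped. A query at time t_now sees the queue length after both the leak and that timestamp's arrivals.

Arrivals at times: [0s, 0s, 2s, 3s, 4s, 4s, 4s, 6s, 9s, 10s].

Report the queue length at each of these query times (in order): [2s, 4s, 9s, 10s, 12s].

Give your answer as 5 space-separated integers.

Queue lengths at query times:
  query t=2s: backlog = 1
  query t=4s: backlog = 3
  query t=9s: backlog = 1
  query t=10s: backlog = 1
  query t=12s: backlog = 0

Answer: 1 3 1 1 0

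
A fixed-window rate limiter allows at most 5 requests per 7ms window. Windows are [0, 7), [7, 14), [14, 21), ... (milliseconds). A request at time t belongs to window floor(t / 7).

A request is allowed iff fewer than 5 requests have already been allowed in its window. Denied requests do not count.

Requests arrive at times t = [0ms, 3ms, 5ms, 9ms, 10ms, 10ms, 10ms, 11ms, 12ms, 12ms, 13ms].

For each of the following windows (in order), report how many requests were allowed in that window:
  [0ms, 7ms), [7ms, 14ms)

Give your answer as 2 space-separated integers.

Processing requests:
  req#1 t=0ms (window 0): ALLOW
  req#2 t=3ms (window 0): ALLOW
  req#3 t=5ms (window 0): ALLOW
  req#4 t=9ms (window 1): ALLOW
  req#5 t=10ms (window 1): ALLOW
  req#6 t=10ms (window 1): ALLOW
  req#7 t=10ms (window 1): ALLOW
  req#8 t=11ms (window 1): ALLOW
  req#9 t=12ms (window 1): DENY
  req#10 t=12ms (window 1): DENY
  req#11 t=13ms (window 1): DENY

Allowed counts by window: 3 5

Answer: 3 5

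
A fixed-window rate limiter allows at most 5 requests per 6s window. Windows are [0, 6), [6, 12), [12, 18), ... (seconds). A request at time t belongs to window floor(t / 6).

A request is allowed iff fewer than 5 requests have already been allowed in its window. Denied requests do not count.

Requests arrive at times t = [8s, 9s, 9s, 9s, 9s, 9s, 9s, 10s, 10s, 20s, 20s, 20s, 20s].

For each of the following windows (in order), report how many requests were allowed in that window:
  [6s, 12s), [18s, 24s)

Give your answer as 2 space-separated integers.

Answer: 5 4

Derivation:
Processing requests:
  req#1 t=8s (window 1): ALLOW
  req#2 t=9s (window 1): ALLOW
  req#3 t=9s (window 1): ALLOW
  req#4 t=9s (window 1): ALLOW
  req#5 t=9s (window 1): ALLOW
  req#6 t=9s (window 1): DENY
  req#7 t=9s (window 1): DENY
  req#8 t=10s (window 1): DENY
  req#9 t=10s (window 1): DENY
  req#10 t=20s (window 3): ALLOW
  req#11 t=20s (window 3): ALLOW
  req#12 t=20s (window 3): ALLOW
  req#13 t=20s (window 3): ALLOW

Allowed counts by window: 5 4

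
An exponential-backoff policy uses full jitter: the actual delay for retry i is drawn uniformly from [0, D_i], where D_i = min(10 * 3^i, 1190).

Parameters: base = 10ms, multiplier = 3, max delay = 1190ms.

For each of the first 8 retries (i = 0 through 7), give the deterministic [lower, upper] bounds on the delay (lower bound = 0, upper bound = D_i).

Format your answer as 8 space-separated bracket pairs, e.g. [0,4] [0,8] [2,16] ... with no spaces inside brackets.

Answer: [0,10] [0,30] [0,90] [0,270] [0,810] [0,1190] [0,1190] [0,1190]

Derivation:
Computing bounds per retry:
  i=0: D_i=min(10*3^0,1190)=10, bounds=[0,10]
  i=1: D_i=min(10*3^1,1190)=30, bounds=[0,30]
  i=2: D_i=min(10*3^2,1190)=90, bounds=[0,90]
  i=3: D_i=min(10*3^3,1190)=270, bounds=[0,270]
  i=4: D_i=min(10*3^4,1190)=810, bounds=[0,810]
  i=5: D_i=min(10*3^5,1190)=1190, bounds=[0,1190]
  i=6: D_i=min(10*3^6,1190)=1190, bounds=[0,1190]
  i=7: D_i=min(10*3^7,1190)=1190, bounds=[0,1190]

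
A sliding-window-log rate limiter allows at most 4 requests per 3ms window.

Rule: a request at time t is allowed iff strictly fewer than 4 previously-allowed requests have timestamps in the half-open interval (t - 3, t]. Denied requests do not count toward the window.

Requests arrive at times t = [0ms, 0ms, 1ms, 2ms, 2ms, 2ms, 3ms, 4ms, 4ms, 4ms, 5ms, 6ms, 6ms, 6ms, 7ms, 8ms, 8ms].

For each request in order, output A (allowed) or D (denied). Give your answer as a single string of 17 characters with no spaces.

Tracking allowed requests in the window:
  req#1 t=0ms: ALLOW
  req#2 t=0ms: ALLOW
  req#3 t=1ms: ALLOW
  req#4 t=2ms: ALLOW
  req#5 t=2ms: DENY
  req#6 t=2ms: DENY
  req#7 t=3ms: ALLOW
  req#8 t=4ms: ALLOW
  req#9 t=4ms: ALLOW
  req#10 t=4ms: DENY
  req#11 t=5ms: ALLOW
  req#12 t=6ms: ALLOW
  req#13 t=6ms: DENY
  req#14 t=6ms: DENY
  req#15 t=7ms: ALLOW
  req#16 t=8ms: ALLOW
  req#17 t=8ms: ALLOW

Answer: AAAADDAAADAADDAAA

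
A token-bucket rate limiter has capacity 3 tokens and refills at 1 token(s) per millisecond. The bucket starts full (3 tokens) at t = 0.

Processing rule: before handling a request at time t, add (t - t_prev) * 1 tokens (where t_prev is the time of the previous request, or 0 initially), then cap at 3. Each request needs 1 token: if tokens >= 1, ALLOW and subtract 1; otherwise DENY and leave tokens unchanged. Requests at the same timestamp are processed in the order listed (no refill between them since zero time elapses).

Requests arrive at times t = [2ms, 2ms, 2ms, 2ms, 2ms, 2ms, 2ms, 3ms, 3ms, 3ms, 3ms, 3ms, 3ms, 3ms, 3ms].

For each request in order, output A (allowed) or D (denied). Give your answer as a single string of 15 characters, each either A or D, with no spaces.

Answer: AAADDDDADDDDDDD

Derivation:
Simulating step by step:
  req#1 t=2ms: ALLOW
  req#2 t=2ms: ALLOW
  req#3 t=2ms: ALLOW
  req#4 t=2ms: DENY
  req#5 t=2ms: DENY
  req#6 t=2ms: DENY
  req#7 t=2ms: DENY
  req#8 t=3ms: ALLOW
  req#9 t=3ms: DENY
  req#10 t=3ms: DENY
  req#11 t=3ms: DENY
  req#12 t=3ms: DENY
  req#13 t=3ms: DENY
  req#14 t=3ms: DENY
  req#15 t=3ms: DENY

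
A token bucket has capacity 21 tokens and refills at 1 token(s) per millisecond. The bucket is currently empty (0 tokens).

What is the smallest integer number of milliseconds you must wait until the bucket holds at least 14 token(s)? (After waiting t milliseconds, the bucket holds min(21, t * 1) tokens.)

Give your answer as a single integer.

Need t * 1 >= 14, so t >= 14/1.
Smallest integer t = ceil(14/1) = 14.

Answer: 14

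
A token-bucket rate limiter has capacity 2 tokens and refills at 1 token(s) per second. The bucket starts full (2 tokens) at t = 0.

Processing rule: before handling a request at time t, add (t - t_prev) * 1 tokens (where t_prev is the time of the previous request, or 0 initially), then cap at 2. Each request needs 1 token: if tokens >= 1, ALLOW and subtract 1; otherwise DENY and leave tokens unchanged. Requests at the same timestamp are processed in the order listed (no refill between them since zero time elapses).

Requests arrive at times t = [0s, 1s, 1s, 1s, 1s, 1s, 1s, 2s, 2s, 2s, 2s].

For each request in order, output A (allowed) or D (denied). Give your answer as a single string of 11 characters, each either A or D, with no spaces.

Answer: AAADDDDADDD

Derivation:
Simulating step by step:
  req#1 t=0s: ALLOW
  req#2 t=1s: ALLOW
  req#3 t=1s: ALLOW
  req#4 t=1s: DENY
  req#5 t=1s: DENY
  req#6 t=1s: DENY
  req#7 t=1s: DENY
  req#8 t=2s: ALLOW
  req#9 t=2s: DENY
  req#10 t=2s: DENY
  req#11 t=2s: DENY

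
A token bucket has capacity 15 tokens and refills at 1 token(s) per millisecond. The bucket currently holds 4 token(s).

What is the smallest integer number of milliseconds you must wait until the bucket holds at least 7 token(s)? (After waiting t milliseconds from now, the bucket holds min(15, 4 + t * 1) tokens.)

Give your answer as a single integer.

Answer: 3

Derivation:
Need 4 + t * 1 >= 7, so t >= 3/1.
Smallest integer t = ceil(3/1) = 3.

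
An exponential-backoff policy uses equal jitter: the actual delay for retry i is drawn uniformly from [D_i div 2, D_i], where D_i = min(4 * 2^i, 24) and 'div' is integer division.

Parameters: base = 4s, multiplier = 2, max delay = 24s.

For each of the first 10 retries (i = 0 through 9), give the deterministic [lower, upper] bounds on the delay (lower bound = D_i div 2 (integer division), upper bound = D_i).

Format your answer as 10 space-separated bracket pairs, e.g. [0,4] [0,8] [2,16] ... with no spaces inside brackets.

Computing bounds per retry:
  i=0: D_i=min(4*2^0,24)=4, bounds=[2,4]
  i=1: D_i=min(4*2^1,24)=8, bounds=[4,8]
  i=2: D_i=min(4*2^2,24)=16, bounds=[8,16]
  i=3: D_i=min(4*2^3,24)=24, bounds=[12,24]
  i=4: D_i=min(4*2^4,24)=24, bounds=[12,24]
  i=5: D_i=min(4*2^5,24)=24, bounds=[12,24]
  i=6: D_i=min(4*2^6,24)=24, bounds=[12,24]
  i=7: D_i=min(4*2^7,24)=24, bounds=[12,24]
  i=8: D_i=min(4*2^8,24)=24, bounds=[12,24]
  i=9: D_i=min(4*2^9,24)=24, bounds=[12,24]

Answer: [2,4] [4,8] [8,16] [12,24] [12,24] [12,24] [12,24] [12,24] [12,24] [12,24]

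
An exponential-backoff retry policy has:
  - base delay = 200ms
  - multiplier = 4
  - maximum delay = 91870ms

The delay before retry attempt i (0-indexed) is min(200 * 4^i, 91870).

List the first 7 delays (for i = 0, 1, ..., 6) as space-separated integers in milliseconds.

Computing each delay:
  i=0: min(200*4^0, 91870) = 200
  i=1: min(200*4^1, 91870) = 800
  i=2: min(200*4^2, 91870) = 3200
  i=3: min(200*4^3, 91870) = 12800
  i=4: min(200*4^4, 91870) = 51200
  i=5: min(200*4^5, 91870) = 91870
  i=6: min(200*4^6, 91870) = 91870

Answer: 200 800 3200 12800 51200 91870 91870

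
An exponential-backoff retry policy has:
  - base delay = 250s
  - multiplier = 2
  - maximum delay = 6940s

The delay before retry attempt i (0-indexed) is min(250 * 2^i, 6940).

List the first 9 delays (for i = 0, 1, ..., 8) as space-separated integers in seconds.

Computing each delay:
  i=0: min(250*2^0, 6940) = 250
  i=1: min(250*2^1, 6940) = 500
  i=2: min(250*2^2, 6940) = 1000
  i=3: min(250*2^3, 6940) = 2000
  i=4: min(250*2^4, 6940) = 4000
  i=5: min(250*2^5, 6940) = 6940
  i=6: min(250*2^6, 6940) = 6940
  i=7: min(250*2^7, 6940) = 6940
  i=8: min(250*2^8, 6940) = 6940

Answer: 250 500 1000 2000 4000 6940 6940 6940 6940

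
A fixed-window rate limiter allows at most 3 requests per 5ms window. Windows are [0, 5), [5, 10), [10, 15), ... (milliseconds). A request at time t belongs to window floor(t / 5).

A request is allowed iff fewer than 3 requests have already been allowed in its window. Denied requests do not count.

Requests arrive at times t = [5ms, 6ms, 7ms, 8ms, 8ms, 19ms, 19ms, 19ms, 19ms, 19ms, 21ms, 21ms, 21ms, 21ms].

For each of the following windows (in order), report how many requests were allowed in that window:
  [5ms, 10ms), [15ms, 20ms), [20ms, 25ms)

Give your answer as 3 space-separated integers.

Processing requests:
  req#1 t=5ms (window 1): ALLOW
  req#2 t=6ms (window 1): ALLOW
  req#3 t=7ms (window 1): ALLOW
  req#4 t=8ms (window 1): DENY
  req#5 t=8ms (window 1): DENY
  req#6 t=19ms (window 3): ALLOW
  req#7 t=19ms (window 3): ALLOW
  req#8 t=19ms (window 3): ALLOW
  req#9 t=19ms (window 3): DENY
  req#10 t=19ms (window 3): DENY
  req#11 t=21ms (window 4): ALLOW
  req#12 t=21ms (window 4): ALLOW
  req#13 t=21ms (window 4): ALLOW
  req#14 t=21ms (window 4): DENY

Allowed counts by window: 3 3 3

Answer: 3 3 3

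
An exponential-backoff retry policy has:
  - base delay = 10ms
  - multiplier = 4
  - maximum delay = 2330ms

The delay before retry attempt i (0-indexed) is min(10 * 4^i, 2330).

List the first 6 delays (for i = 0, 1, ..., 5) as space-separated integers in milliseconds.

Answer: 10 40 160 640 2330 2330

Derivation:
Computing each delay:
  i=0: min(10*4^0, 2330) = 10
  i=1: min(10*4^1, 2330) = 40
  i=2: min(10*4^2, 2330) = 160
  i=3: min(10*4^3, 2330) = 640
  i=4: min(10*4^4, 2330) = 2330
  i=5: min(10*4^5, 2330) = 2330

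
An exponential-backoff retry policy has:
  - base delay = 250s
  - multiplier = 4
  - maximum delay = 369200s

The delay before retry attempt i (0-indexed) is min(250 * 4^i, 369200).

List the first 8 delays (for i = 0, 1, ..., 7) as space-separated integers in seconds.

Answer: 250 1000 4000 16000 64000 256000 369200 369200

Derivation:
Computing each delay:
  i=0: min(250*4^0, 369200) = 250
  i=1: min(250*4^1, 369200) = 1000
  i=2: min(250*4^2, 369200) = 4000
  i=3: min(250*4^3, 369200) = 16000
  i=4: min(250*4^4, 369200) = 64000
  i=5: min(250*4^5, 369200) = 256000
  i=6: min(250*4^6, 369200) = 369200
  i=7: min(250*4^7, 369200) = 369200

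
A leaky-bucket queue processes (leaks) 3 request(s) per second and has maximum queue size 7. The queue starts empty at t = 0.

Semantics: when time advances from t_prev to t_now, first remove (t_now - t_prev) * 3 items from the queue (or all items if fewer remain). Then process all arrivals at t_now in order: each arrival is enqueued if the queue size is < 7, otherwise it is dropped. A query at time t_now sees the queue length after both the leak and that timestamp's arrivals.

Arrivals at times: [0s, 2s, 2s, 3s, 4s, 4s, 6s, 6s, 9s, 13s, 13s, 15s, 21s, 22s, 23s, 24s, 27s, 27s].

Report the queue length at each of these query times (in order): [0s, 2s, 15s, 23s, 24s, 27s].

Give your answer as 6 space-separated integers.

Answer: 1 2 1 1 1 2

Derivation:
Queue lengths at query times:
  query t=0s: backlog = 1
  query t=2s: backlog = 2
  query t=15s: backlog = 1
  query t=23s: backlog = 1
  query t=24s: backlog = 1
  query t=27s: backlog = 2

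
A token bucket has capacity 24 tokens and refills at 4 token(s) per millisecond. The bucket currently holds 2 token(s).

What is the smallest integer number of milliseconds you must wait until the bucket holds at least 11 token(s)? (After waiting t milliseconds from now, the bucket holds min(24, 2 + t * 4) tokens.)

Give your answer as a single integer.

Need 2 + t * 4 >= 11, so t >= 9/4.
Smallest integer t = ceil(9/4) = 3.

Answer: 3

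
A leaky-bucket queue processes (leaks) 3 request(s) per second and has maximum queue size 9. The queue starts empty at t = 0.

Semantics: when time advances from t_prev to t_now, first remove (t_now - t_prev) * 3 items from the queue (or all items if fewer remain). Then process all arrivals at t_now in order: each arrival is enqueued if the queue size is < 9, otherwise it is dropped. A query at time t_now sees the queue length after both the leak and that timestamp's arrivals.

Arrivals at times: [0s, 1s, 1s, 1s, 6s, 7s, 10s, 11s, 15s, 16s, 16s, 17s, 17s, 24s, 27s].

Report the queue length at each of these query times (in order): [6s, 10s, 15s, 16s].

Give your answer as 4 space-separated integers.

Answer: 1 1 1 2

Derivation:
Queue lengths at query times:
  query t=6s: backlog = 1
  query t=10s: backlog = 1
  query t=15s: backlog = 1
  query t=16s: backlog = 2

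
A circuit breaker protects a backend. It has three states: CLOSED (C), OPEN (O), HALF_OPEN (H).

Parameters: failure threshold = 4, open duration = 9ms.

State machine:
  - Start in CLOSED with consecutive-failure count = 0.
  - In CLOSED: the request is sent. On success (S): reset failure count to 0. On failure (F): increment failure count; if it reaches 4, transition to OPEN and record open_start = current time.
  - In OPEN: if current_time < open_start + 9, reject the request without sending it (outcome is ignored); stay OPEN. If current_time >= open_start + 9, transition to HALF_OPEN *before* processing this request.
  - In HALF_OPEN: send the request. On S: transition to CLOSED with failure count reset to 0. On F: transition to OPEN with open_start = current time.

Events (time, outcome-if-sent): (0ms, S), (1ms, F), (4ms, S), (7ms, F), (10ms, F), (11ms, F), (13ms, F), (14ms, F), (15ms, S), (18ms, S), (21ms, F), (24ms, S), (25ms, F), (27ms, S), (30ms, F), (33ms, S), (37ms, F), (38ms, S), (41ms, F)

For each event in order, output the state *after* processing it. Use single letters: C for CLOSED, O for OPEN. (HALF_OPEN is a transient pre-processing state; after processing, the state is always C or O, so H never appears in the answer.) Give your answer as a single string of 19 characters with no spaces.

Answer: CCCCCCOOOOOCCCCCCCC

Derivation:
State after each event:
  event#1 t=0ms outcome=S: state=CLOSED
  event#2 t=1ms outcome=F: state=CLOSED
  event#3 t=4ms outcome=S: state=CLOSED
  event#4 t=7ms outcome=F: state=CLOSED
  event#5 t=10ms outcome=F: state=CLOSED
  event#6 t=11ms outcome=F: state=CLOSED
  event#7 t=13ms outcome=F: state=OPEN
  event#8 t=14ms outcome=F: state=OPEN
  event#9 t=15ms outcome=S: state=OPEN
  event#10 t=18ms outcome=S: state=OPEN
  event#11 t=21ms outcome=F: state=OPEN
  event#12 t=24ms outcome=S: state=CLOSED
  event#13 t=25ms outcome=F: state=CLOSED
  event#14 t=27ms outcome=S: state=CLOSED
  event#15 t=30ms outcome=F: state=CLOSED
  event#16 t=33ms outcome=S: state=CLOSED
  event#17 t=37ms outcome=F: state=CLOSED
  event#18 t=38ms outcome=S: state=CLOSED
  event#19 t=41ms outcome=F: state=CLOSED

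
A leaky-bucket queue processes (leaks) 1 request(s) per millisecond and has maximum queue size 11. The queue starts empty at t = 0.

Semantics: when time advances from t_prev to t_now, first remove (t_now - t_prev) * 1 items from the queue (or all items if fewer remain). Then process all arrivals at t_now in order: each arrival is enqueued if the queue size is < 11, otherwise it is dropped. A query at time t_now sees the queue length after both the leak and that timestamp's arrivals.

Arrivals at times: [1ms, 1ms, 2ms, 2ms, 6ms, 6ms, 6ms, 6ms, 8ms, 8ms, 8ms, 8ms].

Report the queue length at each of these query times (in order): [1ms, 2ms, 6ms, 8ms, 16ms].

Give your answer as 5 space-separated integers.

Queue lengths at query times:
  query t=1ms: backlog = 2
  query t=2ms: backlog = 3
  query t=6ms: backlog = 4
  query t=8ms: backlog = 6
  query t=16ms: backlog = 0

Answer: 2 3 4 6 0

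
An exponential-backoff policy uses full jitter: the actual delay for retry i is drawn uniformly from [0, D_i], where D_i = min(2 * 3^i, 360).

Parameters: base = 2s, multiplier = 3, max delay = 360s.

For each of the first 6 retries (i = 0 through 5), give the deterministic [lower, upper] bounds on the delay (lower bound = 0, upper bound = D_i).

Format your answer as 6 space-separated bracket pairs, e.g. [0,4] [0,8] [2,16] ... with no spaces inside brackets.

Computing bounds per retry:
  i=0: D_i=min(2*3^0,360)=2, bounds=[0,2]
  i=1: D_i=min(2*3^1,360)=6, bounds=[0,6]
  i=2: D_i=min(2*3^2,360)=18, bounds=[0,18]
  i=3: D_i=min(2*3^3,360)=54, bounds=[0,54]
  i=4: D_i=min(2*3^4,360)=162, bounds=[0,162]
  i=5: D_i=min(2*3^5,360)=360, bounds=[0,360]

Answer: [0,2] [0,6] [0,18] [0,54] [0,162] [0,360]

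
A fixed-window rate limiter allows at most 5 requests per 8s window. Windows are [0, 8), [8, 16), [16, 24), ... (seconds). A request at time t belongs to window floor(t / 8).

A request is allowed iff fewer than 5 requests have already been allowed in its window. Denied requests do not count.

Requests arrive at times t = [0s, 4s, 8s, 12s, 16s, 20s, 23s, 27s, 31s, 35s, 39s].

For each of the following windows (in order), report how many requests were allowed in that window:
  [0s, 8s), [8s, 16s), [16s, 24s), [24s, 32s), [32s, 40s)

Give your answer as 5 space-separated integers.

Processing requests:
  req#1 t=0s (window 0): ALLOW
  req#2 t=4s (window 0): ALLOW
  req#3 t=8s (window 1): ALLOW
  req#4 t=12s (window 1): ALLOW
  req#5 t=16s (window 2): ALLOW
  req#6 t=20s (window 2): ALLOW
  req#7 t=23s (window 2): ALLOW
  req#8 t=27s (window 3): ALLOW
  req#9 t=31s (window 3): ALLOW
  req#10 t=35s (window 4): ALLOW
  req#11 t=39s (window 4): ALLOW

Allowed counts by window: 2 2 3 2 2

Answer: 2 2 3 2 2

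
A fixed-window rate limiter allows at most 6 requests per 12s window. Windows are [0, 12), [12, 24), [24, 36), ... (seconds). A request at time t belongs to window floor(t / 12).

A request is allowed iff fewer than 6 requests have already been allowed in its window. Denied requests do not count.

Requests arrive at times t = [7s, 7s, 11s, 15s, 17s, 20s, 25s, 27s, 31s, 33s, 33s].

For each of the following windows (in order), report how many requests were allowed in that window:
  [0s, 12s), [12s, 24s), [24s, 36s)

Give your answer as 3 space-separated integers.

Processing requests:
  req#1 t=7s (window 0): ALLOW
  req#2 t=7s (window 0): ALLOW
  req#3 t=11s (window 0): ALLOW
  req#4 t=15s (window 1): ALLOW
  req#5 t=17s (window 1): ALLOW
  req#6 t=20s (window 1): ALLOW
  req#7 t=25s (window 2): ALLOW
  req#8 t=27s (window 2): ALLOW
  req#9 t=31s (window 2): ALLOW
  req#10 t=33s (window 2): ALLOW
  req#11 t=33s (window 2): ALLOW

Allowed counts by window: 3 3 5

Answer: 3 3 5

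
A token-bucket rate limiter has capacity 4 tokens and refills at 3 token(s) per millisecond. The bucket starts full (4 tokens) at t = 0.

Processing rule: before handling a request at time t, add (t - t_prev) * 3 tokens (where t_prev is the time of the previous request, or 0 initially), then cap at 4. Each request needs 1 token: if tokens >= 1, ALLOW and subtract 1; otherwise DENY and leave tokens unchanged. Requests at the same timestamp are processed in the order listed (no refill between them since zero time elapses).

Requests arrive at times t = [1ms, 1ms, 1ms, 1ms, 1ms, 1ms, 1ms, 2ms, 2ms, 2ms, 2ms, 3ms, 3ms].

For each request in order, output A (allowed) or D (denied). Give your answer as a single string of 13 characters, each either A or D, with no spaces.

Simulating step by step:
  req#1 t=1ms: ALLOW
  req#2 t=1ms: ALLOW
  req#3 t=1ms: ALLOW
  req#4 t=1ms: ALLOW
  req#5 t=1ms: DENY
  req#6 t=1ms: DENY
  req#7 t=1ms: DENY
  req#8 t=2ms: ALLOW
  req#9 t=2ms: ALLOW
  req#10 t=2ms: ALLOW
  req#11 t=2ms: DENY
  req#12 t=3ms: ALLOW
  req#13 t=3ms: ALLOW

Answer: AAAADDDAAADAA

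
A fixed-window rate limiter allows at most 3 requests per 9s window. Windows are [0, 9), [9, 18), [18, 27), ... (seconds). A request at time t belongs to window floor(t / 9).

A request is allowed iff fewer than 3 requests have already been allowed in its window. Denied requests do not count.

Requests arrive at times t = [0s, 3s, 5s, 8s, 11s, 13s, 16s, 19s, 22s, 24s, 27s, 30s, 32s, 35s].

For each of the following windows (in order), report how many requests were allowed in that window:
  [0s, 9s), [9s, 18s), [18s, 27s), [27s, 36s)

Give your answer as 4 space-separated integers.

Answer: 3 3 3 3

Derivation:
Processing requests:
  req#1 t=0s (window 0): ALLOW
  req#2 t=3s (window 0): ALLOW
  req#3 t=5s (window 0): ALLOW
  req#4 t=8s (window 0): DENY
  req#5 t=11s (window 1): ALLOW
  req#6 t=13s (window 1): ALLOW
  req#7 t=16s (window 1): ALLOW
  req#8 t=19s (window 2): ALLOW
  req#9 t=22s (window 2): ALLOW
  req#10 t=24s (window 2): ALLOW
  req#11 t=27s (window 3): ALLOW
  req#12 t=30s (window 3): ALLOW
  req#13 t=32s (window 3): ALLOW
  req#14 t=35s (window 3): DENY

Allowed counts by window: 3 3 3 3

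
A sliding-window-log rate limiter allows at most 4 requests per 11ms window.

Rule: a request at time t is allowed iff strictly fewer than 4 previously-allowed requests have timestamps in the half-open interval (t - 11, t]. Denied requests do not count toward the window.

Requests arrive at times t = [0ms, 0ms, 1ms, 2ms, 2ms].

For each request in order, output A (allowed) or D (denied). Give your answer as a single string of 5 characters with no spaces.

Tracking allowed requests in the window:
  req#1 t=0ms: ALLOW
  req#2 t=0ms: ALLOW
  req#3 t=1ms: ALLOW
  req#4 t=2ms: ALLOW
  req#5 t=2ms: DENY

Answer: AAAAD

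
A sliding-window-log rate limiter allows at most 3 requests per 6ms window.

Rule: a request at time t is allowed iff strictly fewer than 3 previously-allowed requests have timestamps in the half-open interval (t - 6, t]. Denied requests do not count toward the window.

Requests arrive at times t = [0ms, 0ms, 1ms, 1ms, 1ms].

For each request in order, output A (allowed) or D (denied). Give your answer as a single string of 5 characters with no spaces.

Tracking allowed requests in the window:
  req#1 t=0ms: ALLOW
  req#2 t=0ms: ALLOW
  req#3 t=1ms: ALLOW
  req#4 t=1ms: DENY
  req#5 t=1ms: DENY

Answer: AAADD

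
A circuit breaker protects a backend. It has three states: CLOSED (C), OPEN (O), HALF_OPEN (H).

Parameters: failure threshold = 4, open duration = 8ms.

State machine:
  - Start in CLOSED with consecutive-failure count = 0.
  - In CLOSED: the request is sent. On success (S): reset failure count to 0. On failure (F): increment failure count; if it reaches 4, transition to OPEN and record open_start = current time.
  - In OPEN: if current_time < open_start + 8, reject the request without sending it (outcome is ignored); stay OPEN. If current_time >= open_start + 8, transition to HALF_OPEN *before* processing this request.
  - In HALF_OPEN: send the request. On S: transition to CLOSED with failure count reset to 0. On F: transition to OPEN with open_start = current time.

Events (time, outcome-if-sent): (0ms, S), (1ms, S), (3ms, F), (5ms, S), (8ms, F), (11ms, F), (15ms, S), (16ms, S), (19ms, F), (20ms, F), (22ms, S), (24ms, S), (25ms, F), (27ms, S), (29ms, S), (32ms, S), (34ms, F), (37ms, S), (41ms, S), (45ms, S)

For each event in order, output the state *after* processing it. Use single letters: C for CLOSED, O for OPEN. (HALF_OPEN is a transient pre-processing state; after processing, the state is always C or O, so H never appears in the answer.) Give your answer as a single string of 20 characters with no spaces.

Answer: CCCCCCCCCCCCCCCCCCCC

Derivation:
State after each event:
  event#1 t=0ms outcome=S: state=CLOSED
  event#2 t=1ms outcome=S: state=CLOSED
  event#3 t=3ms outcome=F: state=CLOSED
  event#4 t=5ms outcome=S: state=CLOSED
  event#5 t=8ms outcome=F: state=CLOSED
  event#6 t=11ms outcome=F: state=CLOSED
  event#7 t=15ms outcome=S: state=CLOSED
  event#8 t=16ms outcome=S: state=CLOSED
  event#9 t=19ms outcome=F: state=CLOSED
  event#10 t=20ms outcome=F: state=CLOSED
  event#11 t=22ms outcome=S: state=CLOSED
  event#12 t=24ms outcome=S: state=CLOSED
  event#13 t=25ms outcome=F: state=CLOSED
  event#14 t=27ms outcome=S: state=CLOSED
  event#15 t=29ms outcome=S: state=CLOSED
  event#16 t=32ms outcome=S: state=CLOSED
  event#17 t=34ms outcome=F: state=CLOSED
  event#18 t=37ms outcome=S: state=CLOSED
  event#19 t=41ms outcome=S: state=CLOSED
  event#20 t=45ms outcome=S: state=CLOSED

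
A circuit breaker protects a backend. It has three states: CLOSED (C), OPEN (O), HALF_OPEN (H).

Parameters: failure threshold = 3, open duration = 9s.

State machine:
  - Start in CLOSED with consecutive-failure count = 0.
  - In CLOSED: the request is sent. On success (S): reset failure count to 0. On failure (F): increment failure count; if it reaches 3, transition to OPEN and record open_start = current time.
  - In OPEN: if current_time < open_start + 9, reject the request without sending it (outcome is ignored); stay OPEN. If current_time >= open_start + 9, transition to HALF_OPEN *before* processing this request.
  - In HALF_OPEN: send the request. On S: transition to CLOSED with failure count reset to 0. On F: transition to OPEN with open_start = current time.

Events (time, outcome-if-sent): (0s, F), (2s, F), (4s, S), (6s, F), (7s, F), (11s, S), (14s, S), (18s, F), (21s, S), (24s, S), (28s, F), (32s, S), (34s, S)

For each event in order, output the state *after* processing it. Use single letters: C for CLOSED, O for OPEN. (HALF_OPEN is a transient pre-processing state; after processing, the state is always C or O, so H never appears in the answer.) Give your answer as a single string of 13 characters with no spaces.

Answer: CCCCCCCCCCCCC

Derivation:
State after each event:
  event#1 t=0s outcome=F: state=CLOSED
  event#2 t=2s outcome=F: state=CLOSED
  event#3 t=4s outcome=S: state=CLOSED
  event#4 t=6s outcome=F: state=CLOSED
  event#5 t=7s outcome=F: state=CLOSED
  event#6 t=11s outcome=S: state=CLOSED
  event#7 t=14s outcome=S: state=CLOSED
  event#8 t=18s outcome=F: state=CLOSED
  event#9 t=21s outcome=S: state=CLOSED
  event#10 t=24s outcome=S: state=CLOSED
  event#11 t=28s outcome=F: state=CLOSED
  event#12 t=32s outcome=S: state=CLOSED
  event#13 t=34s outcome=S: state=CLOSED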